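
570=570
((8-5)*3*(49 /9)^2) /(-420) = -0.64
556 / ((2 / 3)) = 834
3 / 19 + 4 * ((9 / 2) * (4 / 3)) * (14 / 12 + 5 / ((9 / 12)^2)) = 13765 / 57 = 241.49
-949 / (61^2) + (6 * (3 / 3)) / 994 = -460490 / 1849337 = -0.25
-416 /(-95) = 416 /95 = 4.38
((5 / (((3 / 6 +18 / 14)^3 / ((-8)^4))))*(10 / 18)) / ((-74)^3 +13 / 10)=-0.00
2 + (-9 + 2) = -5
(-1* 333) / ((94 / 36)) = -5994 / 47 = -127.53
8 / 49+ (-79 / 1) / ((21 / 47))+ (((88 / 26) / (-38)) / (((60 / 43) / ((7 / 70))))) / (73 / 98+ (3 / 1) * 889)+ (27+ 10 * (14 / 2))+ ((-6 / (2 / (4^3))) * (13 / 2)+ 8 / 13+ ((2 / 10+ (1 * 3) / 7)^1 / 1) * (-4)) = -210347088595771 / 158209810850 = -1329.55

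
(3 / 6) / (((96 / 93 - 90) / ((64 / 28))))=-124 / 9653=-0.01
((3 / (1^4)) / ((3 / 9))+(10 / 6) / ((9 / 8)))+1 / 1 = 310 / 27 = 11.48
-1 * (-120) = 120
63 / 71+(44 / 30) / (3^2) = 10067 / 9585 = 1.05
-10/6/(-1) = 5/3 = 1.67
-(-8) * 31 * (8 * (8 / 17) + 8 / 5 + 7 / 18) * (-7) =-7641004 / 765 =-9988.24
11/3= 3.67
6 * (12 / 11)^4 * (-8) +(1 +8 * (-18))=-3088991 / 14641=-210.98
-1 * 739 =-739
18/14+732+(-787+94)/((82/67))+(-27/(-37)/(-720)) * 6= 70955277/424760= 167.05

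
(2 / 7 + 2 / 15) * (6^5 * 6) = 684288 / 35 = 19551.09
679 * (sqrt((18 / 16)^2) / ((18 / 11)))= 7469 / 16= 466.81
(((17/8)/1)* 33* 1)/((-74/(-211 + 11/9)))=22066/111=198.79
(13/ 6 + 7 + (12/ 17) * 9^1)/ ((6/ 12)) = 1583/ 51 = 31.04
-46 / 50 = -23 / 25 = -0.92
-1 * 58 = -58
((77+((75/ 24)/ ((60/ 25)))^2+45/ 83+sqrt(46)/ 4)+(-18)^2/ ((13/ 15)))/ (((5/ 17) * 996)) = 17 * sqrt(46)/ 19920+76593393631/ 49521438720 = 1.55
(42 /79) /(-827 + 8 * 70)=-0.00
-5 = -5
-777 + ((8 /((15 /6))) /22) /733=-31324747 /40315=-777.00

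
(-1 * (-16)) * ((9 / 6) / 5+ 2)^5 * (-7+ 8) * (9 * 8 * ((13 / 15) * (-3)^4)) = 81329630148 / 15625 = 5205096.33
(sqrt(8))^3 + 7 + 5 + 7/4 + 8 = 87/4 + 16* sqrt(2) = 44.38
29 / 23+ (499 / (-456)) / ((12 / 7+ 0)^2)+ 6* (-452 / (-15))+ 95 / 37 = 51481205411 / 279400320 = 184.26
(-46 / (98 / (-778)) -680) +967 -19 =31026 / 49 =633.18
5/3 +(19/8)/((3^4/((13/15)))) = 16447/9720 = 1.69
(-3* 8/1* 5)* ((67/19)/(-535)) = 1608/2033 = 0.79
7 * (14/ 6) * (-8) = -130.67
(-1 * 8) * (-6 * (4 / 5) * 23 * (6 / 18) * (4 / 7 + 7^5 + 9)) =173277952 / 35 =4950798.63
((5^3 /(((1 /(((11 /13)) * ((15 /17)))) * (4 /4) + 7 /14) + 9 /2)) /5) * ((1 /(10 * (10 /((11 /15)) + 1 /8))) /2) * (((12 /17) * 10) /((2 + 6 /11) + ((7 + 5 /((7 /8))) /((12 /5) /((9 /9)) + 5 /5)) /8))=31944000 /951567643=0.03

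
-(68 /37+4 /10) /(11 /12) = -4968 /2035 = -2.44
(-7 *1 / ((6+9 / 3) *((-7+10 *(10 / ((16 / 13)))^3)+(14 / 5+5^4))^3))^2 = 215504279044096000000 / 16365992195261213704454523093987780834306081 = 0.00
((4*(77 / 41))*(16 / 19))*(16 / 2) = 39424 / 779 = 50.61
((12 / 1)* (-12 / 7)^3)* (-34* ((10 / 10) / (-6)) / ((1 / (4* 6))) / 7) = -2820096 / 2401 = -1174.55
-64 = -64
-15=-15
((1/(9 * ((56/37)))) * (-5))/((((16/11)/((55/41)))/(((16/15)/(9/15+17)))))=-10175/495936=-0.02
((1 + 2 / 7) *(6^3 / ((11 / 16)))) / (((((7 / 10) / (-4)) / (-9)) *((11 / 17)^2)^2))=935221386240 / 7891499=118509.98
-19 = -19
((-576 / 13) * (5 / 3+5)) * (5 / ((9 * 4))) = -1600 / 39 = -41.03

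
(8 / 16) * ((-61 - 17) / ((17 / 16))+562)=4153 / 17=244.29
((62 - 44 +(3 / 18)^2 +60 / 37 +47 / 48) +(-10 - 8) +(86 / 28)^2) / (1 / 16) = 193.00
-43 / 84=-0.51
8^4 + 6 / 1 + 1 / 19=77939 / 19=4102.05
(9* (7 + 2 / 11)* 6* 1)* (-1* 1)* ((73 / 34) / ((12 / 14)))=-363321 / 374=-971.45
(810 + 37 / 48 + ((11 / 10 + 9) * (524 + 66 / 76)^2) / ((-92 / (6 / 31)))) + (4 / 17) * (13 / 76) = -264788299565 / 52508172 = -5042.80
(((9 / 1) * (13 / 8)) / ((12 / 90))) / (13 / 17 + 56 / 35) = 49725 / 1072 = 46.39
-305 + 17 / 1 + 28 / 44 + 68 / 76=-59872 / 209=-286.47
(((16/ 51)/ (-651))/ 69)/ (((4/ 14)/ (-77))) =616/ 327267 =0.00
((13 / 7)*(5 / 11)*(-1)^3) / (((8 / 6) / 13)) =-2535 / 308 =-8.23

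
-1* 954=-954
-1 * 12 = -12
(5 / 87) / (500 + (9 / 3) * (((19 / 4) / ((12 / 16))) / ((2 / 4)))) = 5 / 46806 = 0.00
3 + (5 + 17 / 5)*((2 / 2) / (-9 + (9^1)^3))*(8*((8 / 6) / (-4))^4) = 18232 / 6075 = 3.00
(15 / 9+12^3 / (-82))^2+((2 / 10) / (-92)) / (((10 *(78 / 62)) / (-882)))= 170432235953 / 452357100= 376.76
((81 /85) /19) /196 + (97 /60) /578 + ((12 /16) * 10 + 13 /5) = 326198077 /32287080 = 10.10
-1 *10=-10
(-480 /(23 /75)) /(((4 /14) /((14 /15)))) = -117600 /23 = -5113.04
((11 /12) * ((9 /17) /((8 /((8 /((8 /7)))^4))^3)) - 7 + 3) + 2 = 13119324.68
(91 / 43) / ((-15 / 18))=-546 / 215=-2.54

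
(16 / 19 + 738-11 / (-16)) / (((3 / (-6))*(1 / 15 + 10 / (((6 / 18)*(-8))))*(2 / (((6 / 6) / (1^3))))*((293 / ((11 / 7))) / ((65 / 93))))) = 61824675 / 82146652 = 0.75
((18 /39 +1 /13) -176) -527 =-9132 /13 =-702.46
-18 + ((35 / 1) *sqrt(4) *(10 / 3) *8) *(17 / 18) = 47114 / 27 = 1744.96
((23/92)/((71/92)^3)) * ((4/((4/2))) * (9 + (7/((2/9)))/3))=7592208/357911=21.21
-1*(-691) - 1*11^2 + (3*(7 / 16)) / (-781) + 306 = 10946475 / 12496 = 876.00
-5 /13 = -0.38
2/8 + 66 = 66.25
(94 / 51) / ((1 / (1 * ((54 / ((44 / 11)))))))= 423 / 17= 24.88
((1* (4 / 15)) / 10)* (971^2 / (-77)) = -1885682 / 5775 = -326.53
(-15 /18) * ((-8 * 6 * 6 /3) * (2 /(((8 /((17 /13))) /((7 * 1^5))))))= 2380 /13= 183.08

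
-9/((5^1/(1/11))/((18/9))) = -0.33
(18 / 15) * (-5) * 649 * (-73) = 284262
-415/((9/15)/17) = -35275/3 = -11758.33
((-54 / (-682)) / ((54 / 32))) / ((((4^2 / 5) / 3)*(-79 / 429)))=-585 / 2449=-0.24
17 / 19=0.89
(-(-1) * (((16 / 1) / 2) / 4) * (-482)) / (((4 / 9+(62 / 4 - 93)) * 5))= 17352 / 6935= 2.50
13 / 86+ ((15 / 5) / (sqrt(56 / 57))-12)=-1019 / 86+ 3 * sqrt(798) / 28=-8.82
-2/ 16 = -1/ 8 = -0.12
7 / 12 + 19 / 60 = 9 / 10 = 0.90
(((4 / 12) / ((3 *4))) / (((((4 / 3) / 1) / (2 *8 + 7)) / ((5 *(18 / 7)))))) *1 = 345 / 56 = 6.16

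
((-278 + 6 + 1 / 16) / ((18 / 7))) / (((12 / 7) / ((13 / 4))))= -2771587 / 13824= -200.49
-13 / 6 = -2.17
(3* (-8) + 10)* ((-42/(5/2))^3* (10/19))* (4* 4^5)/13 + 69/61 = 4146538643547/376675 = 11008266.13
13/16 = 0.81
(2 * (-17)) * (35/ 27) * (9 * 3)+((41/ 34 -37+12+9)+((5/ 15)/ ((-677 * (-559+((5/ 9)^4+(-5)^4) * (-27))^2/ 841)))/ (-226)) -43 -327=-36768387187053074534308/ 23348059771768659173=-1574.79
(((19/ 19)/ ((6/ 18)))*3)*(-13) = -117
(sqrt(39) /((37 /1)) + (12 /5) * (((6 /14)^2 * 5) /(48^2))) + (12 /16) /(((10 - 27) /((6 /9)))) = -1517 /53312 + sqrt(39) /37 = 0.14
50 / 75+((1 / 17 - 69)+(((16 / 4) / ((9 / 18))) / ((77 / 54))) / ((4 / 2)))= -257098 / 3927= -65.47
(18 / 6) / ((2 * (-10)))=-3 / 20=-0.15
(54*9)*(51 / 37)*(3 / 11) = 74358 / 407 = 182.70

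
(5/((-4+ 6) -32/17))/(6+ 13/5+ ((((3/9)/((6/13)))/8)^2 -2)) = 4406400/685133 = 6.43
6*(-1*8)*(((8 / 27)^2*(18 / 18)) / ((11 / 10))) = -10240 / 2673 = -3.83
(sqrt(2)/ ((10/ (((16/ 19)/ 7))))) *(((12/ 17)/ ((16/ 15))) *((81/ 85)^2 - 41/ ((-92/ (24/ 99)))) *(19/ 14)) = 16716747 *sqrt(2)/ 1522661525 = 0.02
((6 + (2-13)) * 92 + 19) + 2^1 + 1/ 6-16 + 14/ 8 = -5437/ 12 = -453.08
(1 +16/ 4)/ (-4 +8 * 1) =5/ 4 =1.25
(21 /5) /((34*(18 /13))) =91 /1020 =0.09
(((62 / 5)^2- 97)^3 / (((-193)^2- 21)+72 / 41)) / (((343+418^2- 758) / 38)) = 741930780987 / 692887353593750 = 0.00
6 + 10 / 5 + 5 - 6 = 7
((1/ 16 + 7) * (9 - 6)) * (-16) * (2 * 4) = -2712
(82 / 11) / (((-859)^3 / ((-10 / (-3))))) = -0.00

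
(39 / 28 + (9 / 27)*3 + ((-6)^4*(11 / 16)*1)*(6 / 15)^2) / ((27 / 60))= 101467 / 315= 322.12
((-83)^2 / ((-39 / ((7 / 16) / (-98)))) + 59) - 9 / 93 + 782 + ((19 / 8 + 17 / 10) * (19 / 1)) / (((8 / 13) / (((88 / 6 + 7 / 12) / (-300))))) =301615424953 / 361088000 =835.30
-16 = -16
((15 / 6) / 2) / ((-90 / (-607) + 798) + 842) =607 / 796456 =0.00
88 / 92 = 22 / 23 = 0.96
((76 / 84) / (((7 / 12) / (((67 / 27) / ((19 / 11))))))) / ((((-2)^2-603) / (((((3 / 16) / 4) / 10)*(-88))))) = 8107 / 5283180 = 0.00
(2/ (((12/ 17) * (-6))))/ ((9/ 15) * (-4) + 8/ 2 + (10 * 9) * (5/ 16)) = -170/ 10701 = -0.02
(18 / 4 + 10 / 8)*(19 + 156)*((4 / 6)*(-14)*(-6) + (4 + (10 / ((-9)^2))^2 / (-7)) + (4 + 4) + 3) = 1874912275 / 26244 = 71441.56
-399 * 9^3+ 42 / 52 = -7562625 / 26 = -290870.19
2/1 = 2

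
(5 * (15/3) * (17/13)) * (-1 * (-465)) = 197625/13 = 15201.92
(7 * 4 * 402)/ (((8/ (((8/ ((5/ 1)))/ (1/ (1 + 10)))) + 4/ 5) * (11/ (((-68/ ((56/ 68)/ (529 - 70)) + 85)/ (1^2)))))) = -30844120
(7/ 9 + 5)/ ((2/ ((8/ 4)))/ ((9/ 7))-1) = -26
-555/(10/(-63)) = 3496.50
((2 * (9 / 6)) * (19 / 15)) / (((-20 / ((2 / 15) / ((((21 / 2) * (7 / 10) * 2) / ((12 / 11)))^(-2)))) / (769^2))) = -3264252992539 / 1200000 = -2720210.83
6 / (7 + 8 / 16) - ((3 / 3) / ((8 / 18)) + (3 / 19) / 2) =-581 / 380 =-1.53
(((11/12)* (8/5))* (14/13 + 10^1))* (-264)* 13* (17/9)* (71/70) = -18694016/175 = -106822.95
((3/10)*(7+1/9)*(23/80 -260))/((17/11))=-457094/1275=-358.51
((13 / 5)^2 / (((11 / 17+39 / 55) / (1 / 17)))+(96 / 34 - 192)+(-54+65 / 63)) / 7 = -34.55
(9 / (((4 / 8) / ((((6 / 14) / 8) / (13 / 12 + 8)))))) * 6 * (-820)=-398520 / 763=-522.31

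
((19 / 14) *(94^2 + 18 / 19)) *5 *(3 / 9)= 59965 / 3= 19988.33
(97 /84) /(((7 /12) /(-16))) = -1552 /49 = -31.67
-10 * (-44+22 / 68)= 7425 / 17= 436.76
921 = 921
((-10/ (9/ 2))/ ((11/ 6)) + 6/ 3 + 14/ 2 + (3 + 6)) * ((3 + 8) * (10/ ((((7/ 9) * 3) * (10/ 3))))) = 1662/ 7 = 237.43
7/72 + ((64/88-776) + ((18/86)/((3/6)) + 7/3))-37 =-27565729/34056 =-809.42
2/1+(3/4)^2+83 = 1369/16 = 85.56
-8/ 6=-4/ 3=-1.33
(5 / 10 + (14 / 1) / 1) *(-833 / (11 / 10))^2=1006139050 / 121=8315198.76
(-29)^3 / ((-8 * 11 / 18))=4988.66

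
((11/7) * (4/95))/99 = 4/5985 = 0.00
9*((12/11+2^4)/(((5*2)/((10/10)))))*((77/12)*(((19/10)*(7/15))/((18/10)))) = 48.62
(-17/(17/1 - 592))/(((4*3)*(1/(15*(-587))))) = -9979/460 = -21.69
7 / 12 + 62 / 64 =149 / 96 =1.55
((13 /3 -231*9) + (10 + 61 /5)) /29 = -30787 /435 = -70.77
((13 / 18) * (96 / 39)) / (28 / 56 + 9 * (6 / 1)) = 32 / 981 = 0.03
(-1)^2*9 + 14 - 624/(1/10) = -6217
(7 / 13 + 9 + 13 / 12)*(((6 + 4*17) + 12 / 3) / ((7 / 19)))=2248.79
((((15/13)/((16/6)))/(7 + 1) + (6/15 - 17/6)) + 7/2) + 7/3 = 3.45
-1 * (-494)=494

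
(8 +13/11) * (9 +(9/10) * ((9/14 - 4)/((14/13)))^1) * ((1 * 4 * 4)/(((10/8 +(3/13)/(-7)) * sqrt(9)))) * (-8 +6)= -85019376/170555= -498.49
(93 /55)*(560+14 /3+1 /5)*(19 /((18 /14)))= 34934179 /2475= 14114.82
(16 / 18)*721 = 5768 / 9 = 640.89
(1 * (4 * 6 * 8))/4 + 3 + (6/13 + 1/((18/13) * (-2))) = 23915/468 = 51.10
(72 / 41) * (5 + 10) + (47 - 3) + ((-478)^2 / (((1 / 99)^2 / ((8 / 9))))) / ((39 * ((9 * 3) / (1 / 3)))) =9069085276 / 14391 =630191.46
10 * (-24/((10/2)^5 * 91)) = -0.00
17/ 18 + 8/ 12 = 29/ 18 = 1.61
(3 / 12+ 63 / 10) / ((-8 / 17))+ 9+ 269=42253 / 160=264.08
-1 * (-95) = 95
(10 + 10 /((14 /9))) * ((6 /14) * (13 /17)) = 4485 /833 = 5.38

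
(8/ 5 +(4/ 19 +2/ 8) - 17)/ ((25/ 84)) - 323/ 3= -1124776/ 7125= -157.86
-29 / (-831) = 29 / 831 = 0.03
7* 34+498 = 736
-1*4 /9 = -4 /9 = -0.44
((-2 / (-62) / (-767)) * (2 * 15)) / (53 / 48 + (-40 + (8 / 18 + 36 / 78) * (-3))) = 1440 / 47493643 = 0.00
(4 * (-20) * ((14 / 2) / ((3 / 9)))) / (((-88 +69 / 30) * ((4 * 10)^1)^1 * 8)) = 105 / 1714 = 0.06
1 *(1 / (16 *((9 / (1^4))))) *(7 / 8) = 7 / 1152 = 0.01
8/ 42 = 4/ 21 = 0.19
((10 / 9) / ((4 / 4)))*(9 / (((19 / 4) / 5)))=200 / 19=10.53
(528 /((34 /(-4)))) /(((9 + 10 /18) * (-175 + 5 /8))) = 4224 /113305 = 0.04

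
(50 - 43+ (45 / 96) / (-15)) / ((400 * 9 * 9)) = 223 / 1036800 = 0.00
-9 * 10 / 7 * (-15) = 1350 / 7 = 192.86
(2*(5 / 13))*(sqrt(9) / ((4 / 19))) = 285 / 26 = 10.96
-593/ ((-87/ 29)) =593/ 3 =197.67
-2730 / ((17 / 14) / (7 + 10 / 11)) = -3325140 / 187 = -17781.50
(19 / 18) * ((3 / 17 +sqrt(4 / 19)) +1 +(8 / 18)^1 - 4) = -3458 / 1377 +sqrt(19) / 9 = -2.03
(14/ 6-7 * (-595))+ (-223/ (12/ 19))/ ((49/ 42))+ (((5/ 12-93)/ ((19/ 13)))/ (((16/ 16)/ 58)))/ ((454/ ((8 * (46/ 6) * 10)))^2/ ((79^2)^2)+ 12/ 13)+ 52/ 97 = -3522946591178949839789/ 30622447456810616358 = -115.04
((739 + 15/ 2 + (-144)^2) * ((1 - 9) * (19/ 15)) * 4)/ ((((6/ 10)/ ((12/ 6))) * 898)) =-13061360/ 4041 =-3232.21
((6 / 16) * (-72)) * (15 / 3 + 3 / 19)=-2646 / 19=-139.26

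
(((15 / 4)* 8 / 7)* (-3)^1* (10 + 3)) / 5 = -234 / 7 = -33.43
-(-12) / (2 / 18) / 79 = 108 / 79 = 1.37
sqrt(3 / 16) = sqrt(3) / 4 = 0.43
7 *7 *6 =294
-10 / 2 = -5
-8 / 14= -4 / 7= -0.57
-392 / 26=-196 / 13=-15.08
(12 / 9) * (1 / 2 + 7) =10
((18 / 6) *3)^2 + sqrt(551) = sqrt(551) + 81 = 104.47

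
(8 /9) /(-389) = -8 /3501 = -0.00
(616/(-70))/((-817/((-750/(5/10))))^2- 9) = 19800000/19582511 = 1.01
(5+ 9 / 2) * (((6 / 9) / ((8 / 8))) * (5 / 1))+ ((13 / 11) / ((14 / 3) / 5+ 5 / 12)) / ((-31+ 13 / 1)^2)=761870 / 24057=31.67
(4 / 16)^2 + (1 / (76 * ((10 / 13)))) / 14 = 339 / 5320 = 0.06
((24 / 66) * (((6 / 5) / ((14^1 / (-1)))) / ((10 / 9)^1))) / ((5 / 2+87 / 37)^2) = -0.00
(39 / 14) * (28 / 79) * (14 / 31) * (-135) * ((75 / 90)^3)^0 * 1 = -147420 / 2449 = -60.20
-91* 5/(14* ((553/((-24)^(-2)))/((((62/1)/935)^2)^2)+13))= -60028865/30430148488496546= -0.00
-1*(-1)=1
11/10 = 1.10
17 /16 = 1.06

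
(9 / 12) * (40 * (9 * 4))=1080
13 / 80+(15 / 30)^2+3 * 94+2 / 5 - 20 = 262.81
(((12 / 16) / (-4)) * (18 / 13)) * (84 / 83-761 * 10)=8525871 / 4316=1975.41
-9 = -9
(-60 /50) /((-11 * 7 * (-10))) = -0.00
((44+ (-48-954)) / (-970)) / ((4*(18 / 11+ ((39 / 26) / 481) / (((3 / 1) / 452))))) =2534389 / 21619360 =0.12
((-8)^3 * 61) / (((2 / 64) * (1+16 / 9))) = -8994816 / 25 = -359792.64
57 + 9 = 66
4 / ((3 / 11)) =14.67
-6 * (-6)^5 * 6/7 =279936/7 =39990.86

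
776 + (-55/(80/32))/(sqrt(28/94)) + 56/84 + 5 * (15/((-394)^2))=736.36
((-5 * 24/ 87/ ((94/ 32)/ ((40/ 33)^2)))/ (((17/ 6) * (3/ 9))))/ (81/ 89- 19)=18227200/ 451394251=0.04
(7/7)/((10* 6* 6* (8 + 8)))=1/5760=0.00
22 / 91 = 0.24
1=1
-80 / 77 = -1.04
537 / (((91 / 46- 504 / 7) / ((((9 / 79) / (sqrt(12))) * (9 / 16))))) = -333477 * sqrt(3) / 4071344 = -0.14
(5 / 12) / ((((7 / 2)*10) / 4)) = 1 / 21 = 0.05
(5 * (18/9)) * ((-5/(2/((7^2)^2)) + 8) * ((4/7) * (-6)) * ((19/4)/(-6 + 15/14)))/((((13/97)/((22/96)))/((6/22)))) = -92373.44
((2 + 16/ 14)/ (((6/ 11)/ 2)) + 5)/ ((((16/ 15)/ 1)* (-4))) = -1735/ 448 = -3.87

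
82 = 82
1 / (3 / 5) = 5 / 3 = 1.67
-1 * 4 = -4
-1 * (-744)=744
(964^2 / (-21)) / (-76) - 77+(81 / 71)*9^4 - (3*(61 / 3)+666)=205763447 / 28329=7263.35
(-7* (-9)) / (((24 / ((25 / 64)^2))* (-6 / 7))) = -30625 / 65536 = -0.47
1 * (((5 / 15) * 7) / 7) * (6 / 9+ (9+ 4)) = 41 / 9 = 4.56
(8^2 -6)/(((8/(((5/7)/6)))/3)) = 145/56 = 2.59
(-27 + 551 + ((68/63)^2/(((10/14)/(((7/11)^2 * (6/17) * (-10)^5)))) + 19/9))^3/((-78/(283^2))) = 33037933882250922577394598875/2719831542714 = 12147051522640929.72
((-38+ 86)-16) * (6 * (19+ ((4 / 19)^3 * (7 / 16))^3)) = 1177164725712576 / 322687697779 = 3648.00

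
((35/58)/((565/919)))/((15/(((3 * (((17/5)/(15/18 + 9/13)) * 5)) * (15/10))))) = 107523/32770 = 3.28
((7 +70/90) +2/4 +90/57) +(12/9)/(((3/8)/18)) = 25259/342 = 73.86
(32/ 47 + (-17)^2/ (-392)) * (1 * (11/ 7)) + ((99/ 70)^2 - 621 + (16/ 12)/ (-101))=-604820551501/ 976932600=-619.10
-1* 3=-3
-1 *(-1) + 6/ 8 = 7/ 4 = 1.75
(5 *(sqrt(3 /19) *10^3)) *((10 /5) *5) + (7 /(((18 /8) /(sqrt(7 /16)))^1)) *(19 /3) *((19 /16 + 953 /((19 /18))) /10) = 384755 *sqrt(7) /864 + 50000 *sqrt(57) /19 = 21046.19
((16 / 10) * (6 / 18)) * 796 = 6368 / 15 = 424.53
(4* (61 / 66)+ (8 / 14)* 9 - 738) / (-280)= 42109 / 16170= 2.60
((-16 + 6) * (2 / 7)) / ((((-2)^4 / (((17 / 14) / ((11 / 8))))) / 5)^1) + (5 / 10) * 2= 114 / 539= 0.21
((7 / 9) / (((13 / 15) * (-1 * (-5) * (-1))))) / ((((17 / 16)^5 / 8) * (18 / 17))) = -29360128 / 29315871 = -1.00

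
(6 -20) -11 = -25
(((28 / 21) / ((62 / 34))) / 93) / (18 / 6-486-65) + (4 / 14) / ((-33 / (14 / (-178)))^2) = -14450299 / 1135669200633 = -0.00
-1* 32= -32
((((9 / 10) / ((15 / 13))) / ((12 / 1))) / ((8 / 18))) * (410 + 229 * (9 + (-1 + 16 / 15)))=727233 / 2000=363.62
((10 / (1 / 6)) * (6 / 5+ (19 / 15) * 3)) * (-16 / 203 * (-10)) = 48000 / 203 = 236.45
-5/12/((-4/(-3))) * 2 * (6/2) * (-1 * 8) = 15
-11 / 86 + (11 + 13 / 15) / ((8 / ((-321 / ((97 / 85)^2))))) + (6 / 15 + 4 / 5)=-2949882927 / 8091740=-364.55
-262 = -262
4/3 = 1.33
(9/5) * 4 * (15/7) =108/7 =15.43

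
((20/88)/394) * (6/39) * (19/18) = 95/1014156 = 0.00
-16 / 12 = -4 / 3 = -1.33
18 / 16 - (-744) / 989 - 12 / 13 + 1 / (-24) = 140789 / 154284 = 0.91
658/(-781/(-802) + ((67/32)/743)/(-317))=1988695635136/2943168509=675.70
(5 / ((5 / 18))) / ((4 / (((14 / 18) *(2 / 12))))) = 0.58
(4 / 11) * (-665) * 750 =-1995000 / 11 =-181363.64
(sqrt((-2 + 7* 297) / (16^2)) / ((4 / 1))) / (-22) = -sqrt(2077) / 1408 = -0.03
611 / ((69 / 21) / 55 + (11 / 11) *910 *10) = 235235 / 3503523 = 0.07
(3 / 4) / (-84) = -0.01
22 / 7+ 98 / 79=2424 / 553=4.38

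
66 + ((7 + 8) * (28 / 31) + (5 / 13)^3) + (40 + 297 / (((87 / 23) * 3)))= 287925966 / 1975103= 145.78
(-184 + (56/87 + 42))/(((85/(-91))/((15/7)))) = 159874/493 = 324.29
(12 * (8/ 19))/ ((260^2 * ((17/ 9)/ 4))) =0.00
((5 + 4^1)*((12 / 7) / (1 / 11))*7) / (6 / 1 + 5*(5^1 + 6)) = 1188 / 61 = 19.48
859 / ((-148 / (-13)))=11167 / 148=75.45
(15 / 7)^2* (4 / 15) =60 / 49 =1.22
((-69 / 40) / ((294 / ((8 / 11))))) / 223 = -23 / 1201970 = -0.00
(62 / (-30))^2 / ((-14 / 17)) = -16337 / 3150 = -5.19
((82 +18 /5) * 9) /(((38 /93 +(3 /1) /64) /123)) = 2820033792 /13555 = 208043.81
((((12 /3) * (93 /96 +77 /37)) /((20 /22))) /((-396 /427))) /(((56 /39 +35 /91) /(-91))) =1824064151 /2521920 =723.28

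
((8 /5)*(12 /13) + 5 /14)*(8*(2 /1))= 13352 /455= 29.35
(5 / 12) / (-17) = -5 / 204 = -0.02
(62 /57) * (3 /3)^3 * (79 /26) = 2449 /741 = 3.30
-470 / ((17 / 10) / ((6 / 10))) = -2820 / 17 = -165.88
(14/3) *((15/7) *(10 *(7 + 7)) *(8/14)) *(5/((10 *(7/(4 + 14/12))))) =6200/21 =295.24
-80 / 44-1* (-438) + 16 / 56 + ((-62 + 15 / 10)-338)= 5847 / 154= 37.97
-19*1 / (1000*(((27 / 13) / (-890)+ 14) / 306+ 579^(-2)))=-41761083117 / 100549677950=-0.42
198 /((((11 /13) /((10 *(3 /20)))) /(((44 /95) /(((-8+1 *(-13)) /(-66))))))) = 339768 /665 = 510.93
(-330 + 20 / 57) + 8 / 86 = -807742 / 2451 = -329.56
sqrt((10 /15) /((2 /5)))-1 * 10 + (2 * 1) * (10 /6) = -20 /3 + sqrt(15) /3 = -5.38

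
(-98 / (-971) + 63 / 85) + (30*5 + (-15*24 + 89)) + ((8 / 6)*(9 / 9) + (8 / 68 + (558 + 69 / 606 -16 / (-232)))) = 637446663667 / 1450470090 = 439.48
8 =8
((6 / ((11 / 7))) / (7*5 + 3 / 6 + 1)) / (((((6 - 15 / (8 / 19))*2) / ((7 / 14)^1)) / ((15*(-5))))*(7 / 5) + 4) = 21000 / 1247059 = 0.02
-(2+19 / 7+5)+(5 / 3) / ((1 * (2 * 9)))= -3637 / 378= -9.62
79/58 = 1.36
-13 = -13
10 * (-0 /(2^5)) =0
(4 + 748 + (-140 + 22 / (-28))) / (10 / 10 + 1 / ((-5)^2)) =213925 / 364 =587.71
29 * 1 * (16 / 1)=464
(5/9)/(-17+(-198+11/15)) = -25/9642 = -0.00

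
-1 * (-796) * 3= 2388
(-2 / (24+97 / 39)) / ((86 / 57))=-2223 / 44419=-0.05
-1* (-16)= 16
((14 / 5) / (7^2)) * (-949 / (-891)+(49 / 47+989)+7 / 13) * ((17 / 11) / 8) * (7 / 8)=4588751639 / 479072880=9.58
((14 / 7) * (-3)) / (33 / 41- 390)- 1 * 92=-489266 / 5319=-91.98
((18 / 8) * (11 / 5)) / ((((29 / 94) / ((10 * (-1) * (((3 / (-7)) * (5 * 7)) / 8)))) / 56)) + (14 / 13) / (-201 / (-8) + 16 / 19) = 25068820427 / 1488019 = 16847.11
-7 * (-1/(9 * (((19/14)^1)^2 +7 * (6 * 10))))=0.00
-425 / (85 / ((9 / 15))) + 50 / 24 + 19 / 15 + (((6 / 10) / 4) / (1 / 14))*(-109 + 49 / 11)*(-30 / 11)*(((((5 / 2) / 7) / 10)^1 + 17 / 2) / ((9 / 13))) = 17866097 / 2420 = 7382.68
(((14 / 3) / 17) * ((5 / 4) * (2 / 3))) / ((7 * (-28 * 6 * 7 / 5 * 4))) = -25 / 719712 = -0.00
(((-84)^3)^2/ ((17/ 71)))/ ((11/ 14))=349190243426304/ 187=1867327504953.50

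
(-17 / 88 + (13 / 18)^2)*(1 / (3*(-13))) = -2341 / 277992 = -0.01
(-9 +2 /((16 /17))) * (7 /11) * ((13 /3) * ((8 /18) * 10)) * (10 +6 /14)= -878.70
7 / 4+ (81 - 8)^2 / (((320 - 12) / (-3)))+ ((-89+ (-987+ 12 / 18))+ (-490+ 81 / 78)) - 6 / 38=-184249447 / 114114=-1614.61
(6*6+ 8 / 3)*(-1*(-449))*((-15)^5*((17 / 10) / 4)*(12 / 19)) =-3538799407.89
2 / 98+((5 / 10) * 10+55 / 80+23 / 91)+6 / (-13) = 56047 / 10192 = 5.50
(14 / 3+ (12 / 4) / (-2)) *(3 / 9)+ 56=1027 / 18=57.06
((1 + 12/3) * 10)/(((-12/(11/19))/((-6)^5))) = 356400/19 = 18757.89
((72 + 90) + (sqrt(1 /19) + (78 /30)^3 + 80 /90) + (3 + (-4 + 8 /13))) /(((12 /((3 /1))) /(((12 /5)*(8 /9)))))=8*sqrt(19) /285 + 21069392 /219375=96.17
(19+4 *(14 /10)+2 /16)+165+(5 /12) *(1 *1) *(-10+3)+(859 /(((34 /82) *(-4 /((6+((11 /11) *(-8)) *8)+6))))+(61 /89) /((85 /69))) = 4923823897 /181560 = 27119.54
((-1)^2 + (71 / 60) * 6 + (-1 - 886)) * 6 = -26367 / 5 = -5273.40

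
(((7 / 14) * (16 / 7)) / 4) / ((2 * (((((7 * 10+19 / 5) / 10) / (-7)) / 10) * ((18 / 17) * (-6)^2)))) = -2125 / 59778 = -0.04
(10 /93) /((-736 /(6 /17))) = -5 /96968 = -0.00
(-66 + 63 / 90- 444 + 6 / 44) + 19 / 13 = -363007 / 715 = -507.70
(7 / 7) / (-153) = -1 / 153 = -0.01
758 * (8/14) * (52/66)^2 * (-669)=-179877.19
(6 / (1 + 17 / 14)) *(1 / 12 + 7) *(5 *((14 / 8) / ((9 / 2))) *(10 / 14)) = 14875 / 558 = 26.66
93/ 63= 31/ 21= 1.48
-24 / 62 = -0.39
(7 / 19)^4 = 2401 / 130321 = 0.02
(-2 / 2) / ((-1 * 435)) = 1 / 435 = 0.00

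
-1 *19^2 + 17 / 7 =-2510 / 7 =-358.57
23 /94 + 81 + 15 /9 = 23381 /282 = 82.91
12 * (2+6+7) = 180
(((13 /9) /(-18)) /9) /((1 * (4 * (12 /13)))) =-169 /69984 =-0.00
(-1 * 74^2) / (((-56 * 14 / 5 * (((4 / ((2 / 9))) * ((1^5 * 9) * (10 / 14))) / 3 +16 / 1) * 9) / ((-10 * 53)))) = -1813925 / 48132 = -37.69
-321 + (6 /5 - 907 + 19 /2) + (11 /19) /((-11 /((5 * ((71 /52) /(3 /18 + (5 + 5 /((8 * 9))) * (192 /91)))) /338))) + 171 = -132841336547 /126962940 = -1046.30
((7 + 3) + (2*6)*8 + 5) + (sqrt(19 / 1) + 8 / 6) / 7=sqrt(19) / 7 + 2335 / 21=111.81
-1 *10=-10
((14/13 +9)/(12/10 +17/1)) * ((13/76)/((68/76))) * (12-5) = 655/884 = 0.74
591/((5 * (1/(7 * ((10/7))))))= 1182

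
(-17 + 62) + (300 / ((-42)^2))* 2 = 6665 / 147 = 45.34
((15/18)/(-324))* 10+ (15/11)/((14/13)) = 92845/74844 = 1.24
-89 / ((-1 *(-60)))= -89 / 60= -1.48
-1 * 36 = -36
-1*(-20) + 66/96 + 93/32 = 755/32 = 23.59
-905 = -905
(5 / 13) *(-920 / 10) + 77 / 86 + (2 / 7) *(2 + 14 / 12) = -788497 / 23478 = -33.58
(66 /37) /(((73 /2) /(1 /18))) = 22 /8103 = 0.00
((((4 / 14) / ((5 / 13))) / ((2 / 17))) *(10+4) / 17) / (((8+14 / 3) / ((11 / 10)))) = 0.45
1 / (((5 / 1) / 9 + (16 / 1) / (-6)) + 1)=-9 / 10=-0.90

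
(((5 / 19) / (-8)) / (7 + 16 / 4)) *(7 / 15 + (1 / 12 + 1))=-31 / 6688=-0.00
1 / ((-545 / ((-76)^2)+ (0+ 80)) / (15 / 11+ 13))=0.18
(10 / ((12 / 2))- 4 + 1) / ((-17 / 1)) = 4 / 51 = 0.08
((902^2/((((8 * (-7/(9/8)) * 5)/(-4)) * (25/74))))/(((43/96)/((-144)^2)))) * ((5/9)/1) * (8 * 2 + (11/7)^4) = 397432811893911552/18067525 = 21997081055.31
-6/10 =-3/5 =-0.60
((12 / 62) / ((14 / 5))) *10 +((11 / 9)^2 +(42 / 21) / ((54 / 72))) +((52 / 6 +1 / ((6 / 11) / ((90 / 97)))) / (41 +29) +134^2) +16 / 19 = 17961.84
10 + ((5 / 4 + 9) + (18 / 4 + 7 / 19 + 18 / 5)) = 10913 / 380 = 28.72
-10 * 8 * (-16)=1280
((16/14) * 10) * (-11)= -880/7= -125.71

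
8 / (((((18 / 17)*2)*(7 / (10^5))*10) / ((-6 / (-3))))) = 10793.65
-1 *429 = -429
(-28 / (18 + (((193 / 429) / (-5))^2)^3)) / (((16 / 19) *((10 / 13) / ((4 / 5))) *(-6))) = 118179978886304960625 / 369098846037299911684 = 0.32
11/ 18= 0.61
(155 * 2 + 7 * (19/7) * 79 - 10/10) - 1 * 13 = 1797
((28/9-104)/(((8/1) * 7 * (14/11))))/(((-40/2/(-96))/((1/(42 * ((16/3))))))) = -0.03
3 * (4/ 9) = 4/ 3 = 1.33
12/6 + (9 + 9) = 20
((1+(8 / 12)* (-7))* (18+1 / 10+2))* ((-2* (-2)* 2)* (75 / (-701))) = 63.08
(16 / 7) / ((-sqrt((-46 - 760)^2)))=-8 / 2821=-0.00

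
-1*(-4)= 4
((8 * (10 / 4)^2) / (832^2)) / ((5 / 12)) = 15 / 86528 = 0.00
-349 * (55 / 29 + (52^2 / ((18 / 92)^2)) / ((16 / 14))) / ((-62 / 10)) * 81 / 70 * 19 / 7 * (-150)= -1639178492.17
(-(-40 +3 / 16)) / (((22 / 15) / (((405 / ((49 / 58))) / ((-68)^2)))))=2.81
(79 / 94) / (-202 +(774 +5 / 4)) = 158 / 107771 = 0.00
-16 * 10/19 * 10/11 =-1600/209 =-7.66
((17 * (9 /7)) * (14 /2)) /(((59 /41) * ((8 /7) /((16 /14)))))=6273 /59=106.32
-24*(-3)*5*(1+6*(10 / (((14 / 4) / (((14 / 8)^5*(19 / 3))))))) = 10270035 / 16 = 641877.19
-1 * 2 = -2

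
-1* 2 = -2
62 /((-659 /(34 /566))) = -1054 /186497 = -0.01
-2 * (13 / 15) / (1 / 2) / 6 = -26 / 45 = -0.58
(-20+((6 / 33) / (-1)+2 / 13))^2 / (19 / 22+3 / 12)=360.19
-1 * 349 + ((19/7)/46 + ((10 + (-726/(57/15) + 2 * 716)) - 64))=838.01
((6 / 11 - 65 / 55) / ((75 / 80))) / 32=-7 / 330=-0.02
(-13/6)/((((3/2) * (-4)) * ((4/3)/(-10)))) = -65/24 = -2.71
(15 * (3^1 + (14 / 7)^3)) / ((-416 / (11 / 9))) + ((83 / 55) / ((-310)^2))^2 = -1056349293290783 / 2179047799500000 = -0.48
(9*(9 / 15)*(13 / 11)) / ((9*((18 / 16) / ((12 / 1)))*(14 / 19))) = 3952 / 385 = 10.26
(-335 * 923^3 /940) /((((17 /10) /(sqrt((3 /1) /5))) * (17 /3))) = -22533107.76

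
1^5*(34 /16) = 17 /8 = 2.12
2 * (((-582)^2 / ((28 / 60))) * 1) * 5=50808600 / 7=7258371.43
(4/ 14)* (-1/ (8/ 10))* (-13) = 65/ 14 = 4.64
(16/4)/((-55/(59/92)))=-59/1265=-0.05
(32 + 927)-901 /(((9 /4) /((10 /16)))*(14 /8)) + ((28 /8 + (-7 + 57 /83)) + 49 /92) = 391446707 /481068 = 813.70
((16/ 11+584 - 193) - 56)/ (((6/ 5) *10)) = 3701/ 132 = 28.04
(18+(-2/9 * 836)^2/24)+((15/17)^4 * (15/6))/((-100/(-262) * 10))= 236476999921/162364824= 1456.45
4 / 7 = 0.57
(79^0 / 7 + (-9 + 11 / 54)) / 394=-3271 / 148932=-0.02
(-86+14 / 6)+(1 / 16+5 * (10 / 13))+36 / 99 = -544963 / 6864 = -79.39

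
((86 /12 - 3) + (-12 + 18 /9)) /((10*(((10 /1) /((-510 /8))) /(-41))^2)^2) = -44605962666909 /163840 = -272253190.11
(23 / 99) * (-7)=-161 / 99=-1.63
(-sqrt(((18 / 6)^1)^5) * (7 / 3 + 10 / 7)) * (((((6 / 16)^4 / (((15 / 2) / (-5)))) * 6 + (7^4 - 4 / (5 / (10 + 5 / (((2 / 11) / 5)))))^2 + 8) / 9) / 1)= -60233970359 * sqrt(3) / 3072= -33961034.18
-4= -4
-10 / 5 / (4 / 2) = -1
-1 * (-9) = 9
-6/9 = -2/3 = -0.67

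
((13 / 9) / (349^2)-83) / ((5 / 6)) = -99.60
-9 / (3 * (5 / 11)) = -33 / 5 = -6.60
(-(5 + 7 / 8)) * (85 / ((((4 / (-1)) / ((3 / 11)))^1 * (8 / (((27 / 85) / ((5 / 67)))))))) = 255069 / 14080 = 18.12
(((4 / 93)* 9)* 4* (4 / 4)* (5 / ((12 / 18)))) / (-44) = -90 / 341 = -0.26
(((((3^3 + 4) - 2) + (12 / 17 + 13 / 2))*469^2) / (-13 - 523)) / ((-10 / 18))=36372357 / 1360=26744.38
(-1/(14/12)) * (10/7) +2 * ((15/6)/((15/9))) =87/49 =1.78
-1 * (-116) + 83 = 199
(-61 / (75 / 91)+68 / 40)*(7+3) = -10847 / 15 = -723.13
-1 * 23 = -23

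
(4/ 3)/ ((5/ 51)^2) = 3468/ 25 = 138.72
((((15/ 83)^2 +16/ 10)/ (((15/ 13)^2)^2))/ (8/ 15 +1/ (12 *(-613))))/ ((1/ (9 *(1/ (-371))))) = -3938365514564/ 93979062016875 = -0.04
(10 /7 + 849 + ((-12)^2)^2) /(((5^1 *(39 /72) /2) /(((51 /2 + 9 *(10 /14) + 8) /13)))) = 31188072 /637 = 48960.87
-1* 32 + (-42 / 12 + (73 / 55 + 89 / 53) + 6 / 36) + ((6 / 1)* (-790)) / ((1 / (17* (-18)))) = 12683815102 / 8745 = 1450407.67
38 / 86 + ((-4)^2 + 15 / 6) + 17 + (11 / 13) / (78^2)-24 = 40614215 / 3400956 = 11.94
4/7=0.57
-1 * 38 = -38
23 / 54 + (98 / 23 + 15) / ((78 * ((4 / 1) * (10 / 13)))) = 25147 / 49680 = 0.51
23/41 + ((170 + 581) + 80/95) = 586122/779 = 752.40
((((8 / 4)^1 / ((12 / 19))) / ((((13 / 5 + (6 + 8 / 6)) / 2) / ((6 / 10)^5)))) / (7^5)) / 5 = 4617 / 7825759375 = 0.00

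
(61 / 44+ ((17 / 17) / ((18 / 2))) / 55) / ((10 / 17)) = 46733 / 19800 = 2.36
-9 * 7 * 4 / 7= -36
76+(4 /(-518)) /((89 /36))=1751804 /23051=76.00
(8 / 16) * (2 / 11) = 1 / 11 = 0.09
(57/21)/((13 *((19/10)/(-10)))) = -100/91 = -1.10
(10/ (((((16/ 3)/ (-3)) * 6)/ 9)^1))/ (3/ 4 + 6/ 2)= -9/ 4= -2.25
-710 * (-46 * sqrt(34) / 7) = 32660 * sqrt(34) / 7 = 27205.56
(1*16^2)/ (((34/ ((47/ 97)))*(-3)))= -6016/ 4947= -1.22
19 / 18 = 1.06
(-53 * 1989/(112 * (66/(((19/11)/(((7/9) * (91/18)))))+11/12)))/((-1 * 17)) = 0.37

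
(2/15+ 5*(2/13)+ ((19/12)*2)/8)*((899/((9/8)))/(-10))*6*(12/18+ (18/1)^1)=-11620.71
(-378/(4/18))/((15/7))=-3969/5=-793.80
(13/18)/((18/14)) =0.56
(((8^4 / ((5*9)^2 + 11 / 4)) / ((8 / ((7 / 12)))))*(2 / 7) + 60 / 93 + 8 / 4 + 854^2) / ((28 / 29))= 7977056971711 / 10560522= 755365.78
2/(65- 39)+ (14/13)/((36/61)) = 1.90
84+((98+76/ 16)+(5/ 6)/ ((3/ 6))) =2261/ 12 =188.42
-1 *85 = -85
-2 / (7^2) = -2 / 49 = -0.04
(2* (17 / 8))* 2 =17 / 2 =8.50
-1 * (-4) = 4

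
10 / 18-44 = -391 / 9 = -43.44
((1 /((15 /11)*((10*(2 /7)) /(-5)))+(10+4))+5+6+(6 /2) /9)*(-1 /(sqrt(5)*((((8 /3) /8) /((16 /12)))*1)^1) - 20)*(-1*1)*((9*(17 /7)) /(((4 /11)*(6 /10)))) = 269841*sqrt(5) /140+1349205 /28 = 52495.77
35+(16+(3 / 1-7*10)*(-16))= 1123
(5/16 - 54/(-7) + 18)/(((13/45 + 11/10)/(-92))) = -120681/70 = -1724.01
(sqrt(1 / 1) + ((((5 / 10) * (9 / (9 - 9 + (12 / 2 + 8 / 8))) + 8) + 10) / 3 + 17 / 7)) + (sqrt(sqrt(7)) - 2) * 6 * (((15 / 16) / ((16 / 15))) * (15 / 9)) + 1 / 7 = -3491 / 448 + 1125 * 7^(1 / 4) / 128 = 6.50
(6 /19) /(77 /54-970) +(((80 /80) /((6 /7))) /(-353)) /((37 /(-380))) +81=3155317824529 /38938380531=81.03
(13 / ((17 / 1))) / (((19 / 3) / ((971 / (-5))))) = -37869 / 1615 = -23.45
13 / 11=1.18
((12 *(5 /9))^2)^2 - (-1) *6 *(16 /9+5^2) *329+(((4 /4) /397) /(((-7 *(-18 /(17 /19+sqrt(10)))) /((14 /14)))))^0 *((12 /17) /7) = 528552086 /9639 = 54834.74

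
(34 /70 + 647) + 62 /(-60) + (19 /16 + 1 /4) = 647.89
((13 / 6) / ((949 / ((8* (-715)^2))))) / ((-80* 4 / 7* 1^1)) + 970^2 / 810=90572815 / 94608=957.35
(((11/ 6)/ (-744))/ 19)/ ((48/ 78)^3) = -24167/ 43425792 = -0.00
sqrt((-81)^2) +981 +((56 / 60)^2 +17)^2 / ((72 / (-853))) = -2721.73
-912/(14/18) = -8208/7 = -1172.57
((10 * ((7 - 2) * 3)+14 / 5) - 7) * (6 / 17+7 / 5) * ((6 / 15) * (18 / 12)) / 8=325863 / 17000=19.17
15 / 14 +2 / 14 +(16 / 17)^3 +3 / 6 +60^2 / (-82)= -58311052 / 1410031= -41.35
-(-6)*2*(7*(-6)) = -504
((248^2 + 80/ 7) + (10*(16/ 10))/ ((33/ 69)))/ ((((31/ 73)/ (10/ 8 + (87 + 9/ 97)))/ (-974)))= -12471290011.41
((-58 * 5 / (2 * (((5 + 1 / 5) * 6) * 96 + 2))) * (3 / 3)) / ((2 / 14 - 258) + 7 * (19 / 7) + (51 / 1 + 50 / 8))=2030 / 7620381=0.00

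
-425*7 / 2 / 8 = -2975 / 16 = -185.94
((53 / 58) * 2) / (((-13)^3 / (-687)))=36411 / 63713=0.57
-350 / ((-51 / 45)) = 5250 / 17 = 308.82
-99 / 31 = -3.19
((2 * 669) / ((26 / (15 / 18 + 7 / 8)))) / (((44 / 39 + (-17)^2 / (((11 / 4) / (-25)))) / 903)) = -272452257 / 9012928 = -30.23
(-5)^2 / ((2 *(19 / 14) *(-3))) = -3.07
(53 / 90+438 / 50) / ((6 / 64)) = 99.72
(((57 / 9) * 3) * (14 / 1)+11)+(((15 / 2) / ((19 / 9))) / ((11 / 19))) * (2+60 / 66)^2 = 437807 / 1331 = 328.93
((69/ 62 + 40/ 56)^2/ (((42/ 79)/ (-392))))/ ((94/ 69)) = -1142618633/ 632338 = -1806.97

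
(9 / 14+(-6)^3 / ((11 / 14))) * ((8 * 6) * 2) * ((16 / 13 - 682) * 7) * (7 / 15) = 644081760 / 11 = 58552887.27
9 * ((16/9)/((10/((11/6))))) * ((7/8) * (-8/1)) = -308/15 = -20.53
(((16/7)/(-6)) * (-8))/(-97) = -64/2037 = -0.03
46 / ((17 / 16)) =736 / 17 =43.29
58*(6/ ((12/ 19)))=551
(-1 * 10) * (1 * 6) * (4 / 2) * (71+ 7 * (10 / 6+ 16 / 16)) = -10760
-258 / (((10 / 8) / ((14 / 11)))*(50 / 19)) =-137256 / 1375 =-99.82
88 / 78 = 44 / 39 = 1.13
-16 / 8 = -2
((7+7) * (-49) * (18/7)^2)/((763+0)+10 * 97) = -4536/1733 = -2.62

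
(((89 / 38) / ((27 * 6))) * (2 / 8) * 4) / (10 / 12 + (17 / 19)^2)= 1691 / 191106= 0.01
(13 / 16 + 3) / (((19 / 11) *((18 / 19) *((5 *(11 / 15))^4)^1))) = 549 / 42592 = 0.01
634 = 634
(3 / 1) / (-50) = -3 / 50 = -0.06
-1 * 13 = -13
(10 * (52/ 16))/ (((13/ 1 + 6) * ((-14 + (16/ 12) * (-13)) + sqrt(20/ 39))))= -119145/ 2181352- 195 * sqrt(195)/ 2181352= -0.06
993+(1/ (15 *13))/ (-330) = 63899549/ 64350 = 993.00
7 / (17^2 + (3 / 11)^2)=847 / 34978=0.02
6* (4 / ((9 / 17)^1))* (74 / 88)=38.12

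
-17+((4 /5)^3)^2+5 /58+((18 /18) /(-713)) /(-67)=-720890092197 /43292468750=-16.65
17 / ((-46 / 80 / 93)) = -63240 / 23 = -2749.57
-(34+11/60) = -2051/60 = -34.18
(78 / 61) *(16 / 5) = 1248 / 305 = 4.09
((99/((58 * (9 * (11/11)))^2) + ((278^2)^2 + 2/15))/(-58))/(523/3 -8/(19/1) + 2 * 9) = -536597.23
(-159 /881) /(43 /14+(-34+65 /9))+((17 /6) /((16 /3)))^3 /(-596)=378329780341 /51393397129216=0.01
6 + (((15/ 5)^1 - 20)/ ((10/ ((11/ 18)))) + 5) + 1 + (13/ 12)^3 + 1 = 114329/ 8640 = 13.23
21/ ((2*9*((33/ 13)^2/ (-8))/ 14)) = -20.28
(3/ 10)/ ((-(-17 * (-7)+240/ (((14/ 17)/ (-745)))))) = 21/ 15189670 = 0.00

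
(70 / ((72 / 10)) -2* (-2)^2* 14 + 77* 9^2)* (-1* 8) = -441700 / 9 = -49077.78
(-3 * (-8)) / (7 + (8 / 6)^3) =648 / 253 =2.56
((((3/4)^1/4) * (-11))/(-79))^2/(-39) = -363/20770048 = -0.00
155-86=69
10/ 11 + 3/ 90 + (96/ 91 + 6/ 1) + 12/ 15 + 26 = 208993/ 6006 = 34.80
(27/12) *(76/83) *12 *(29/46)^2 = 431433/43907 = 9.83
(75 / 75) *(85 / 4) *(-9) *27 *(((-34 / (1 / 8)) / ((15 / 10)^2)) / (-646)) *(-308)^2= -1741703040 / 19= -91668581.05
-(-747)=747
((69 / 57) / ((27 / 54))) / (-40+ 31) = -46 / 171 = -0.27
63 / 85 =0.74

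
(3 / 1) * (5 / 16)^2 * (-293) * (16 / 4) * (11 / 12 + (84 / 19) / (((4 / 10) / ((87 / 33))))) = -552151175 / 53504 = -10319.81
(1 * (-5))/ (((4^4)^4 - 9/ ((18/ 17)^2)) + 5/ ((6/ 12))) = -180/ 154618822727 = -0.00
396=396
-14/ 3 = -4.67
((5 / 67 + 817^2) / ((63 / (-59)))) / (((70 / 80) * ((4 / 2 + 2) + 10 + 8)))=-502587488 / 15477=-32473.19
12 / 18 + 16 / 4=14 / 3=4.67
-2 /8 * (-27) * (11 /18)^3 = 1331 /864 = 1.54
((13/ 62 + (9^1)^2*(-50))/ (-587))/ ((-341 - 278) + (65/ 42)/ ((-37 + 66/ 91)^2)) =-8207984565861/ 736430756088143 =-0.01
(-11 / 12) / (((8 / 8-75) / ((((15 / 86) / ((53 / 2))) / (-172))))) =-55 / 116028448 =-0.00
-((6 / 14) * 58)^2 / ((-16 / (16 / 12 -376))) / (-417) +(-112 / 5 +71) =2836678 / 34055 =83.30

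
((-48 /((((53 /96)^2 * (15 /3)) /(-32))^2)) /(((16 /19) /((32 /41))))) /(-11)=158638912045056 /88965173275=1783.16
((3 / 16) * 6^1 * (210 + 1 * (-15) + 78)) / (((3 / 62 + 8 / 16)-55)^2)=2361177 / 22794752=0.10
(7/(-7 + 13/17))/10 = -119/1060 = -0.11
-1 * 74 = -74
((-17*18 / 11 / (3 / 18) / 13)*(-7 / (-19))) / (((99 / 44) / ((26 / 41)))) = -11424 / 8569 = -1.33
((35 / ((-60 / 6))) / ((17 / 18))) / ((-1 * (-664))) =-63 / 11288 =-0.01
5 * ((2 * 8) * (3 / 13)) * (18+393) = 98640 / 13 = 7587.69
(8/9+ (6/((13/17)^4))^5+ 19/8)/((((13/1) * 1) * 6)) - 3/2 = 21317.85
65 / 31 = 2.10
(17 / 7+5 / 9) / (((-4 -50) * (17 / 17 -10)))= 94 / 15309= 0.01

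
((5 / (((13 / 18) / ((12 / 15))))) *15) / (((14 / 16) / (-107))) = -924480 / 91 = -10159.12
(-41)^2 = 1681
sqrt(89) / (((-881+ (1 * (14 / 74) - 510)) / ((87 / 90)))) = -1073 * sqrt(89) / 1543800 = -0.01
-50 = -50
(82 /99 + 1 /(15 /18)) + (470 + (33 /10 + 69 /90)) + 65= 267842 /495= 541.09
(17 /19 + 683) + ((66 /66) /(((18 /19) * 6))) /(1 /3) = 684.42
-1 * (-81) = 81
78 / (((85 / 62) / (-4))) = -19344 / 85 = -227.58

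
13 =13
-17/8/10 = -17/80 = -0.21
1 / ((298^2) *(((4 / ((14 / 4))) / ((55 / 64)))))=385 / 45467648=0.00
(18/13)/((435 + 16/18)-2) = 162/50765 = 0.00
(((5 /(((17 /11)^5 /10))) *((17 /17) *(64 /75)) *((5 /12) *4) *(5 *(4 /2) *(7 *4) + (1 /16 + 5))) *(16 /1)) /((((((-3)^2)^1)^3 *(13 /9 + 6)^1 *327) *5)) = 0.00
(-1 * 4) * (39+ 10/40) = -157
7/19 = 0.37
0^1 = 0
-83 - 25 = -108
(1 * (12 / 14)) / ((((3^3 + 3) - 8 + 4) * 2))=3 / 182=0.02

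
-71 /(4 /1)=-71 /4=-17.75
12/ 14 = 6/ 7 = 0.86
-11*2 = -22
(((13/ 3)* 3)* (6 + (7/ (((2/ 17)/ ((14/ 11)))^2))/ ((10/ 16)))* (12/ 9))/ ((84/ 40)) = 82851184/ 7623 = 10868.58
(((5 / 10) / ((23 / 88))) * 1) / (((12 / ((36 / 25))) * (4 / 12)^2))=1188 / 575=2.07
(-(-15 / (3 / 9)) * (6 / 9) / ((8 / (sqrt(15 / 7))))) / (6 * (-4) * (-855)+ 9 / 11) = 55 * sqrt(105) / 2106804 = 0.00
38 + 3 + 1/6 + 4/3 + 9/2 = 47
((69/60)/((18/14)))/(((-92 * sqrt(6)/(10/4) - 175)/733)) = -103261375/20249604 + 5428598 * sqrt(6)/5062401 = -2.47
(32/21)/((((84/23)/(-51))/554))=-1732912/147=-11788.52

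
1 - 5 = -4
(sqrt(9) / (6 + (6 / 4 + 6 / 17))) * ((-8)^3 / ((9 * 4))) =-4352 / 801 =-5.43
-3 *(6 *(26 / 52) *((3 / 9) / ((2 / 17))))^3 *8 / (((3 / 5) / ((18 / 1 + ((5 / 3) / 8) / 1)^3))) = -148295288.84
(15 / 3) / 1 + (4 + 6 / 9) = 29 / 3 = 9.67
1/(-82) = -1/82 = -0.01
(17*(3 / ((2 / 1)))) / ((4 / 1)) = 51 / 8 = 6.38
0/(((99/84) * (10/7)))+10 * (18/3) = 60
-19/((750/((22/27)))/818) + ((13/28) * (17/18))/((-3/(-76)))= -818843/141750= -5.78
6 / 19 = 0.32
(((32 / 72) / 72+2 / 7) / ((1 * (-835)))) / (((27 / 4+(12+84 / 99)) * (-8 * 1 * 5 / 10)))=3641 / 816534810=0.00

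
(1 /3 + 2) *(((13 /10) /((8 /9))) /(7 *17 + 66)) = 273 /14800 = 0.02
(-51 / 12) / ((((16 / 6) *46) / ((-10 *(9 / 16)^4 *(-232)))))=-48518595 / 6029312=-8.05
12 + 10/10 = 13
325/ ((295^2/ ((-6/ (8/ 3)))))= -117/ 13924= -0.01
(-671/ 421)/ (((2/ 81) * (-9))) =6039/ 842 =7.17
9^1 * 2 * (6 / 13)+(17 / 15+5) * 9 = 4128 / 65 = 63.51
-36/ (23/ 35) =-1260/ 23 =-54.78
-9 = -9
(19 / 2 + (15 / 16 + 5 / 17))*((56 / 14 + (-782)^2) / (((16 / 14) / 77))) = 120267759381 / 272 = 442160880.08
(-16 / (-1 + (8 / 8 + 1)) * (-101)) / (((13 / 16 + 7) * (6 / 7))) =241.32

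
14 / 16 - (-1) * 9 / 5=107 / 40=2.68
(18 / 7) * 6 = 108 / 7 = 15.43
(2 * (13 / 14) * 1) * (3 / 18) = 13 / 42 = 0.31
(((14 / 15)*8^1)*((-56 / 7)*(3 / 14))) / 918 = -32 / 2295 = -0.01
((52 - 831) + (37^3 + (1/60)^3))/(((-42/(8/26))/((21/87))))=-10772784001/122148000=-88.19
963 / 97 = 9.93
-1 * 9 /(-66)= 3 /22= 0.14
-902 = -902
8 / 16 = 1 / 2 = 0.50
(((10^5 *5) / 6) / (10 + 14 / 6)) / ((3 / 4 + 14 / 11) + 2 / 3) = 6600000 / 2627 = 2512.37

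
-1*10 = -10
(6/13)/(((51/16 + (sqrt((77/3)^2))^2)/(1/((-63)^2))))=0.00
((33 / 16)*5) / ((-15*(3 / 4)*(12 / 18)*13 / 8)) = -11 / 13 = -0.85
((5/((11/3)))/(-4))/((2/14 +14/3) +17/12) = -315/5753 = -0.05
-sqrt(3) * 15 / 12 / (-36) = 5 * sqrt(3) / 144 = 0.06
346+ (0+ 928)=1274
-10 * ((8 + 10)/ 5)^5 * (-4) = 15116544/ 625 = 24186.47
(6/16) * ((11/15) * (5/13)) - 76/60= -1811/1560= -1.16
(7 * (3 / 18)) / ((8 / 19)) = 133 / 48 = 2.77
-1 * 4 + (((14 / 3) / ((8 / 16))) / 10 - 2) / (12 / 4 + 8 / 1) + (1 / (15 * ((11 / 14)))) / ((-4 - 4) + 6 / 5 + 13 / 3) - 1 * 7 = -67957 / 6105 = -11.13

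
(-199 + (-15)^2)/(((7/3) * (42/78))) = 1014/49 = 20.69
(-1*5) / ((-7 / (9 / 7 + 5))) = 4.49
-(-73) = 73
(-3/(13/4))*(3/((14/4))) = -72/91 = -0.79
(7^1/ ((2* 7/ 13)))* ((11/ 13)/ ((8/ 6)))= 33/ 8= 4.12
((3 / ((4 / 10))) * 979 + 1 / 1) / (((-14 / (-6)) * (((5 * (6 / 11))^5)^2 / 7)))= 380942955114887 / 393660000000000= 0.97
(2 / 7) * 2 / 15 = 4 / 105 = 0.04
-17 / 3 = -5.67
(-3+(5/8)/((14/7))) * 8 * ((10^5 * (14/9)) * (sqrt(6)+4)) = -120400000/9 - 30100000 * sqrt(6)/9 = -21569960.14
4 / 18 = 0.22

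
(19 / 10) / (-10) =-19 / 100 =-0.19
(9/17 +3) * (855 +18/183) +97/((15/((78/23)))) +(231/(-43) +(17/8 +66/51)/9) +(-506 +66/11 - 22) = 309269512583/123071160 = 2512.93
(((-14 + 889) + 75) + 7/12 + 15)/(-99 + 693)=11587/7128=1.63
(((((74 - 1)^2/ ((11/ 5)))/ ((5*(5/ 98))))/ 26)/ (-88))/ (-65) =261121/ 4089800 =0.06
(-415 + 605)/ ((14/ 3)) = 285/ 7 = 40.71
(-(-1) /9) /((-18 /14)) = -7 /81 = -0.09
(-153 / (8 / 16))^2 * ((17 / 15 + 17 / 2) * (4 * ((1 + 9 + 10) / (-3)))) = -24054048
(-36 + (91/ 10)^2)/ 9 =4681/ 900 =5.20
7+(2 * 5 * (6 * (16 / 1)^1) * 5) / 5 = 967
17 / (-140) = -17 / 140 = -0.12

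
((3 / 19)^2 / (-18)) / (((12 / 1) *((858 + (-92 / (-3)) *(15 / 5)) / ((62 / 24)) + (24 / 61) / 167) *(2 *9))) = -315797 / 18111102501888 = -0.00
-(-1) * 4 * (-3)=-12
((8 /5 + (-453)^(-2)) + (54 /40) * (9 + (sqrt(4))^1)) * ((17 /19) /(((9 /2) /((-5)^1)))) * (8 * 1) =-4590937108 /35090739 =-130.83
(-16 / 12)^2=1.78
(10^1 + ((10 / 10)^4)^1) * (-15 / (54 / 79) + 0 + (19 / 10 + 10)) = -4972 / 45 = -110.49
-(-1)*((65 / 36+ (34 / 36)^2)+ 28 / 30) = 2941 / 810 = 3.63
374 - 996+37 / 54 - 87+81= -33875 / 54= -627.31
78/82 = 39/41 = 0.95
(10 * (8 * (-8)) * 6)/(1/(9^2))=-311040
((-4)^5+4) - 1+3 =-1018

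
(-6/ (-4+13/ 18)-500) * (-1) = 29392/ 59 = 498.17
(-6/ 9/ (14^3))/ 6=-1/ 24696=-0.00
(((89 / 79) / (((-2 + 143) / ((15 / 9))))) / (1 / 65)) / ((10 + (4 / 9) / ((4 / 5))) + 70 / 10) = 28925 / 586654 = 0.05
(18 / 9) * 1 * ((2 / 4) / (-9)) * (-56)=56 / 9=6.22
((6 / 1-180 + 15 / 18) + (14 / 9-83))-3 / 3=-4601 / 18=-255.61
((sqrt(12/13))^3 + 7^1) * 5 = 120 * sqrt(39)/169 + 35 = 39.43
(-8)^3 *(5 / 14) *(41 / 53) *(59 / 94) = -1548160 / 17437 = -88.79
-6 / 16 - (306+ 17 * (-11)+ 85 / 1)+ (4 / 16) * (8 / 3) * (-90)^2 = 41565 / 8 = 5195.62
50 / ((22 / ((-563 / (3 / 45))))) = -19193.18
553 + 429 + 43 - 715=310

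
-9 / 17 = -0.53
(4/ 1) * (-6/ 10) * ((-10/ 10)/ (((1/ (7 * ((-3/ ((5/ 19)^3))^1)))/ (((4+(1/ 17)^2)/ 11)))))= -1999837476/ 1986875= -1006.52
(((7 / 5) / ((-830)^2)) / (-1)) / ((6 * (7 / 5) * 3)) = -1 / 12400200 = -0.00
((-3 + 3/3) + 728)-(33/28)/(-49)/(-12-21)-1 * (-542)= 1739695/1372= 1268.00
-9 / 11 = -0.82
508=508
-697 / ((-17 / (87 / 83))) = 3567 / 83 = 42.98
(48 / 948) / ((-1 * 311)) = -4 / 24569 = -0.00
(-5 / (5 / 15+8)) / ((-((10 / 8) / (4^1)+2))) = 0.26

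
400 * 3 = 1200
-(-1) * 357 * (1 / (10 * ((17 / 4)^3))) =672 / 1445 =0.47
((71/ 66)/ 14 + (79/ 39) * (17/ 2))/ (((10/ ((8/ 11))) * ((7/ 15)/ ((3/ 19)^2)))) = 1869705/ 27824797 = 0.07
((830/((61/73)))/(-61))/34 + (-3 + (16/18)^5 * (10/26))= -3.27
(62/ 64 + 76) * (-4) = -2463/ 8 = -307.88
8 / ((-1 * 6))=-4 / 3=-1.33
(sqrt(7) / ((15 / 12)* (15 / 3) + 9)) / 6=2* sqrt(7) / 183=0.03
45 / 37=1.22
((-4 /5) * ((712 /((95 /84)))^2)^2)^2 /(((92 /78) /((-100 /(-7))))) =29187089034705494287227111313251105767424 /152586699196484375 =191282000255615792686180.30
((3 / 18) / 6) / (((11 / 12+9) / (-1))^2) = 4 / 14161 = 0.00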